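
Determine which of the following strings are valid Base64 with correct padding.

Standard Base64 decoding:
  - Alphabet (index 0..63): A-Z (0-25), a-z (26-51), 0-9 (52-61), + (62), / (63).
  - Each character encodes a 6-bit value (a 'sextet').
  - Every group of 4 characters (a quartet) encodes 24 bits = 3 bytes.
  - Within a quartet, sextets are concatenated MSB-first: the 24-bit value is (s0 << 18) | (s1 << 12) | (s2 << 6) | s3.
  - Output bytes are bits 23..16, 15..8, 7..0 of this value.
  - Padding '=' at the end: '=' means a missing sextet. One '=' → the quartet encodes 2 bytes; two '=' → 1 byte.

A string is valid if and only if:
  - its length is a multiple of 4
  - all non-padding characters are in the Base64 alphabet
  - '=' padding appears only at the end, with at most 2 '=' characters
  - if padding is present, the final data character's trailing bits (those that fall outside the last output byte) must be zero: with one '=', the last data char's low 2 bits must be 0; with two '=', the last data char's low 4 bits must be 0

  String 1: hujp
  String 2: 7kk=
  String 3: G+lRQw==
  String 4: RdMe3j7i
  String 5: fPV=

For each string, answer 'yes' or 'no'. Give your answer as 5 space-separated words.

Answer: yes yes yes yes no

Derivation:
String 1: 'hujp' → valid
String 2: '7kk=' → valid
String 3: 'G+lRQw==' → valid
String 4: 'RdMe3j7i' → valid
String 5: 'fPV=' → invalid (bad trailing bits)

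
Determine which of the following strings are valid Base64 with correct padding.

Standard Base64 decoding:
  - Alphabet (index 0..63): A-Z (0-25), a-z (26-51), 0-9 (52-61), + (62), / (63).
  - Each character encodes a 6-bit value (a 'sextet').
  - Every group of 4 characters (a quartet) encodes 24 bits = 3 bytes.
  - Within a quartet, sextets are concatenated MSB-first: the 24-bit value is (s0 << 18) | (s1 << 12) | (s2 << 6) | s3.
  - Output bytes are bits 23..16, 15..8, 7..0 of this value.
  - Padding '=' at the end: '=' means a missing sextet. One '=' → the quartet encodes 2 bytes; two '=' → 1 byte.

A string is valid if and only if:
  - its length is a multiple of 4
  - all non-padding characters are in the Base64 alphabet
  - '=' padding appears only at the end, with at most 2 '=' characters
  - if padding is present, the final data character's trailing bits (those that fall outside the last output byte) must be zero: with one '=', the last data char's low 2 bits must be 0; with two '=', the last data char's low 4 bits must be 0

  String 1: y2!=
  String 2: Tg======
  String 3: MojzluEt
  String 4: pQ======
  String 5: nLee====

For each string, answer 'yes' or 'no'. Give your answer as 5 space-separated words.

Answer: no no yes no no

Derivation:
String 1: 'y2!=' → invalid (bad char(s): ['!'])
String 2: 'Tg======' → invalid (6 pad chars (max 2))
String 3: 'MojzluEt' → valid
String 4: 'pQ======' → invalid (6 pad chars (max 2))
String 5: 'nLee====' → invalid (4 pad chars (max 2))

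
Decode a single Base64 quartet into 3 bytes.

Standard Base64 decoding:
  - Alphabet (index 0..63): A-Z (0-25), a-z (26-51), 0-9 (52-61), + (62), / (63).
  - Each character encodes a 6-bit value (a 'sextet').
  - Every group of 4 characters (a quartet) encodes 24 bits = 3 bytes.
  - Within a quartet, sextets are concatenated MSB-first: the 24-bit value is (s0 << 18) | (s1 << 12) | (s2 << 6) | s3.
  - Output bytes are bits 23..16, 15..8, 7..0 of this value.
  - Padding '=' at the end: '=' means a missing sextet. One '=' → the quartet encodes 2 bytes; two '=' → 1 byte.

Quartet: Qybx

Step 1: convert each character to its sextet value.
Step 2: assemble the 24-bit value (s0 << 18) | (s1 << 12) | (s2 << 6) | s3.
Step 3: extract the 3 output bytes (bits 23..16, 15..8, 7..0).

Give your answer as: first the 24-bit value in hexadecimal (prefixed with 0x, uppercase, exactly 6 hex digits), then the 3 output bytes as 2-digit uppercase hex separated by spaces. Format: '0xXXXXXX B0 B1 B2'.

Answer: 0x4326F1 43 26 F1

Derivation:
Sextets: Q=16, y=50, b=27, x=49
24-bit: (16<<18) | (50<<12) | (27<<6) | 49
      = 0x400000 | 0x032000 | 0x0006C0 | 0x000031
      = 0x4326F1
Bytes: (v>>16)&0xFF=43, (v>>8)&0xFF=26, v&0xFF=F1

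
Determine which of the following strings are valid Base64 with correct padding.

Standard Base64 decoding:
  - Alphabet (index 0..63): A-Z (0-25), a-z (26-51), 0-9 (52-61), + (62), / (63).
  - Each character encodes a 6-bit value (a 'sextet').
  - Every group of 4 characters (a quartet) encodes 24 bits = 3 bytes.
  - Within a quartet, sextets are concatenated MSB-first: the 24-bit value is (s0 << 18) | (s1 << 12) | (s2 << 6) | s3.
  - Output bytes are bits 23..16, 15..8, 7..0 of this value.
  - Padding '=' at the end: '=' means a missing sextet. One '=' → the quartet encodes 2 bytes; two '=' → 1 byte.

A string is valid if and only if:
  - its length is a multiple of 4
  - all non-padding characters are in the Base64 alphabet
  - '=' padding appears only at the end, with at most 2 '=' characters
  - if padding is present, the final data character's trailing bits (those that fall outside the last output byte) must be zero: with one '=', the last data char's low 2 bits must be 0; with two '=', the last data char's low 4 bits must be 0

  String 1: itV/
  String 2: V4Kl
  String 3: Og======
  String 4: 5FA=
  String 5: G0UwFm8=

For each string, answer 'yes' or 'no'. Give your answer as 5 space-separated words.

Answer: yes yes no yes yes

Derivation:
String 1: 'itV/' → valid
String 2: 'V4Kl' → valid
String 3: 'Og======' → invalid (6 pad chars (max 2))
String 4: '5FA=' → valid
String 5: 'G0UwFm8=' → valid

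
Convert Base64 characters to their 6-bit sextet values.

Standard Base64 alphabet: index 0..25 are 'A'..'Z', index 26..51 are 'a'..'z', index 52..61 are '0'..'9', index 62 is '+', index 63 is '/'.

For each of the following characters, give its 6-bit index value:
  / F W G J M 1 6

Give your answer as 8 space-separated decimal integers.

Answer: 63 5 22 6 9 12 53 58

Derivation:
'/': index 63
'F': A..Z range, ord('F') − ord('A') = 5
'W': A..Z range, ord('W') − ord('A') = 22
'G': A..Z range, ord('G') − ord('A') = 6
'J': A..Z range, ord('J') − ord('A') = 9
'M': A..Z range, ord('M') − ord('A') = 12
'1': 0..9 range, 52 + ord('1') − ord('0') = 53
'6': 0..9 range, 52 + ord('6') − ord('0') = 58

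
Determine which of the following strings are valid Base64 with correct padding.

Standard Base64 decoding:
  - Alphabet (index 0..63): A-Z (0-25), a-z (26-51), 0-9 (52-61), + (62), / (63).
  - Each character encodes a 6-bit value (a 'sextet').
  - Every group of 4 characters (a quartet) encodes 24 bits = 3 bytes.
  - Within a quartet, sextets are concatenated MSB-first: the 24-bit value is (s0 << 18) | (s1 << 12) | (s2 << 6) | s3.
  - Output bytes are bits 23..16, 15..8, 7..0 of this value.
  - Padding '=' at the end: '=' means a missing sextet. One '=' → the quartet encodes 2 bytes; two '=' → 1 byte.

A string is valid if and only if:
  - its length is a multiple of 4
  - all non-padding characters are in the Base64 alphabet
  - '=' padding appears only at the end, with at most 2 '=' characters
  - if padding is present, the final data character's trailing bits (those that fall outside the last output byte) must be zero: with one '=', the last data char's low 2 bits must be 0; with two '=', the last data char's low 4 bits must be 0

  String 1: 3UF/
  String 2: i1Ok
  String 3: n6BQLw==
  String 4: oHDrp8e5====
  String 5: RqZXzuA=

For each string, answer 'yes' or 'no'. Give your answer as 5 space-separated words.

Answer: yes yes yes no yes

Derivation:
String 1: '3UF/' → valid
String 2: 'i1Ok' → valid
String 3: 'n6BQLw==' → valid
String 4: 'oHDrp8e5====' → invalid (4 pad chars (max 2))
String 5: 'RqZXzuA=' → valid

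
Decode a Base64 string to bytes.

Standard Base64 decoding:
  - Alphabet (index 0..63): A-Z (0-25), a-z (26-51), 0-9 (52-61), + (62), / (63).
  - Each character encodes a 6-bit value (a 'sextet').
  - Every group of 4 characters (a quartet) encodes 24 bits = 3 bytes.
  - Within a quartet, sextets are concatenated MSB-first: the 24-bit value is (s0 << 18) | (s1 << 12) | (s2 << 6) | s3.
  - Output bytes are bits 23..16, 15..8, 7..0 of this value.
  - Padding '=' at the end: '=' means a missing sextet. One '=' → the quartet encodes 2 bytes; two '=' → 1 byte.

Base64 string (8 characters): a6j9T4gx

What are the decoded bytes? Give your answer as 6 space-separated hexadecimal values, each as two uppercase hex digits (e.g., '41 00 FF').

Answer: 6B A8 FD 4F 88 31

Derivation:
After char 0 ('a'=26): chars_in_quartet=1 acc=0x1A bytes_emitted=0
After char 1 ('6'=58): chars_in_quartet=2 acc=0x6BA bytes_emitted=0
After char 2 ('j'=35): chars_in_quartet=3 acc=0x1AEA3 bytes_emitted=0
After char 3 ('9'=61): chars_in_quartet=4 acc=0x6BA8FD -> emit 6B A8 FD, reset; bytes_emitted=3
After char 4 ('T'=19): chars_in_quartet=1 acc=0x13 bytes_emitted=3
After char 5 ('4'=56): chars_in_quartet=2 acc=0x4F8 bytes_emitted=3
After char 6 ('g'=32): chars_in_quartet=3 acc=0x13E20 bytes_emitted=3
After char 7 ('x'=49): chars_in_quartet=4 acc=0x4F8831 -> emit 4F 88 31, reset; bytes_emitted=6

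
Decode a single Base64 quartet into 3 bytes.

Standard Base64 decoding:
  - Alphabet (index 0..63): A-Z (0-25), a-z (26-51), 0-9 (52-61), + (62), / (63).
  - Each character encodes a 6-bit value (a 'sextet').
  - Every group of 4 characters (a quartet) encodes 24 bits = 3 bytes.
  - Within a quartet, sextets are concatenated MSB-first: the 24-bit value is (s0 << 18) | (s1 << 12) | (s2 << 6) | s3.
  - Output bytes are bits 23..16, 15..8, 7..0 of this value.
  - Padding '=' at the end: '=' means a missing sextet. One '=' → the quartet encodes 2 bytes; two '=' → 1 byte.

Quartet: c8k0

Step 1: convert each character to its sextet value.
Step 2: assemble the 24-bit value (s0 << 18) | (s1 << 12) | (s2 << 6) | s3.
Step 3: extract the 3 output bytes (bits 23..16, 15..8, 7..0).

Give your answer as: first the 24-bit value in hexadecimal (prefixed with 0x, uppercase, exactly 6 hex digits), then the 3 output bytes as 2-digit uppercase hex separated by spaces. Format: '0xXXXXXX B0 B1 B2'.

Sextets: c=28, 8=60, k=36, 0=52
24-bit: (28<<18) | (60<<12) | (36<<6) | 52
      = 0x700000 | 0x03C000 | 0x000900 | 0x000034
      = 0x73C934
Bytes: (v>>16)&0xFF=73, (v>>8)&0xFF=C9, v&0xFF=34

Answer: 0x73C934 73 C9 34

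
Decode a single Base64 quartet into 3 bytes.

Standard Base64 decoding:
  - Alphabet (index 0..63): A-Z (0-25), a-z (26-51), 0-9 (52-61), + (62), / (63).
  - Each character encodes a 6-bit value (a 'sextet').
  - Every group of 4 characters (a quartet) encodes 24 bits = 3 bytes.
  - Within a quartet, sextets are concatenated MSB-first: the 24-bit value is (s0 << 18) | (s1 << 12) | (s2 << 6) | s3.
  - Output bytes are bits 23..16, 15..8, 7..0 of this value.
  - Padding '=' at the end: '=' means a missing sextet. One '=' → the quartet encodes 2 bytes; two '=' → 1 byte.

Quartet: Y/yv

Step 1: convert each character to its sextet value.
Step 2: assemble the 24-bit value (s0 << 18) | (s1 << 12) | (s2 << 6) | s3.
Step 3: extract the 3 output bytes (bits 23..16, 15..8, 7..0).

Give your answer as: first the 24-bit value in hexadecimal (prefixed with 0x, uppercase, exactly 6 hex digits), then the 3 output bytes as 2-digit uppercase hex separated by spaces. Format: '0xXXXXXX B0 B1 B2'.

Sextets: Y=24, /=63, y=50, v=47
24-bit: (24<<18) | (63<<12) | (50<<6) | 47
      = 0x600000 | 0x03F000 | 0x000C80 | 0x00002F
      = 0x63FCAF
Bytes: (v>>16)&0xFF=63, (v>>8)&0xFF=FC, v&0xFF=AF

Answer: 0x63FCAF 63 FC AF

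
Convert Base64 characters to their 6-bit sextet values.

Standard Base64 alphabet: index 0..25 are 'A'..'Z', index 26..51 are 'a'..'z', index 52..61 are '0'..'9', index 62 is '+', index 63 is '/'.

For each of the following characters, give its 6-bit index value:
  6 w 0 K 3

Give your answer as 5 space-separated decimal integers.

'6': 0..9 range, 52 + ord('6') − ord('0') = 58
'w': a..z range, 26 + ord('w') − ord('a') = 48
'0': 0..9 range, 52 + ord('0') − ord('0') = 52
'K': A..Z range, ord('K') − ord('A') = 10
'3': 0..9 range, 52 + ord('3') − ord('0') = 55

Answer: 58 48 52 10 55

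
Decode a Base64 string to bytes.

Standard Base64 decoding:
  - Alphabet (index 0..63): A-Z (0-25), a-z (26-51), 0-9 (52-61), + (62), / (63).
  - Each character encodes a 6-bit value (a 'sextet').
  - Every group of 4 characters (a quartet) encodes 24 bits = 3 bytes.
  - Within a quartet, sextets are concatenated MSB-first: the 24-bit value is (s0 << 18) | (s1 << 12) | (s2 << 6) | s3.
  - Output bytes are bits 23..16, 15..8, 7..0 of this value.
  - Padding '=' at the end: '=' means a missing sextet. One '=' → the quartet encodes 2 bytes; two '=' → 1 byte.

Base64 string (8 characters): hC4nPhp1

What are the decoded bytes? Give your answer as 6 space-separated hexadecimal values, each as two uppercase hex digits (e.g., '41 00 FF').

After char 0 ('h'=33): chars_in_quartet=1 acc=0x21 bytes_emitted=0
After char 1 ('C'=2): chars_in_quartet=2 acc=0x842 bytes_emitted=0
After char 2 ('4'=56): chars_in_quartet=3 acc=0x210B8 bytes_emitted=0
After char 3 ('n'=39): chars_in_quartet=4 acc=0x842E27 -> emit 84 2E 27, reset; bytes_emitted=3
After char 4 ('P'=15): chars_in_quartet=1 acc=0xF bytes_emitted=3
After char 5 ('h'=33): chars_in_quartet=2 acc=0x3E1 bytes_emitted=3
After char 6 ('p'=41): chars_in_quartet=3 acc=0xF869 bytes_emitted=3
After char 7 ('1'=53): chars_in_quartet=4 acc=0x3E1A75 -> emit 3E 1A 75, reset; bytes_emitted=6

Answer: 84 2E 27 3E 1A 75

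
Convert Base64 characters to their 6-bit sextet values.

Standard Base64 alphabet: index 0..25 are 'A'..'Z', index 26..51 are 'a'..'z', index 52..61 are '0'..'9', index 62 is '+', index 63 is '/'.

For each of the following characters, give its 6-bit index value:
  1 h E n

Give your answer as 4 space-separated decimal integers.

'1': 0..9 range, 52 + ord('1') − ord('0') = 53
'h': a..z range, 26 + ord('h') − ord('a') = 33
'E': A..Z range, ord('E') − ord('A') = 4
'n': a..z range, 26 + ord('n') − ord('a') = 39

Answer: 53 33 4 39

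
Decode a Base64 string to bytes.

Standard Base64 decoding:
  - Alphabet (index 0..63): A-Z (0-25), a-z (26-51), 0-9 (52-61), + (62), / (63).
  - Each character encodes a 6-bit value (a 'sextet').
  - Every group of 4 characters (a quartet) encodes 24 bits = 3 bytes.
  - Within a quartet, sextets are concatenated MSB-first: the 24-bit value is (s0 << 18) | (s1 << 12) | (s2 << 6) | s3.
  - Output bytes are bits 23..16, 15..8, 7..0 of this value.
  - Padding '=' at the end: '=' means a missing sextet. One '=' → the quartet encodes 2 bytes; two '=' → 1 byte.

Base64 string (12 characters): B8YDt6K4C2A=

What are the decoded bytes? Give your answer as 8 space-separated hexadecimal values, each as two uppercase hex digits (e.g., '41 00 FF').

After char 0 ('B'=1): chars_in_quartet=1 acc=0x1 bytes_emitted=0
After char 1 ('8'=60): chars_in_quartet=2 acc=0x7C bytes_emitted=0
After char 2 ('Y'=24): chars_in_quartet=3 acc=0x1F18 bytes_emitted=0
After char 3 ('D'=3): chars_in_quartet=4 acc=0x7C603 -> emit 07 C6 03, reset; bytes_emitted=3
After char 4 ('t'=45): chars_in_quartet=1 acc=0x2D bytes_emitted=3
After char 5 ('6'=58): chars_in_quartet=2 acc=0xB7A bytes_emitted=3
After char 6 ('K'=10): chars_in_quartet=3 acc=0x2DE8A bytes_emitted=3
After char 7 ('4'=56): chars_in_quartet=4 acc=0xB7A2B8 -> emit B7 A2 B8, reset; bytes_emitted=6
After char 8 ('C'=2): chars_in_quartet=1 acc=0x2 bytes_emitted=6
After char 9 ('2'=54): chars_in_quartet=2 acc=0xB6 bytes_emitted=6
After char 10 ('A'=0): chars_in_quartet=3 acc=0x2D80 bytes_emitted=6
Padding '=': partial quartet acc=0x2D80 -> emit 0B 60; bytes_emitted=8

Answer: 07 C6 03 B7 A2 B8 0B 60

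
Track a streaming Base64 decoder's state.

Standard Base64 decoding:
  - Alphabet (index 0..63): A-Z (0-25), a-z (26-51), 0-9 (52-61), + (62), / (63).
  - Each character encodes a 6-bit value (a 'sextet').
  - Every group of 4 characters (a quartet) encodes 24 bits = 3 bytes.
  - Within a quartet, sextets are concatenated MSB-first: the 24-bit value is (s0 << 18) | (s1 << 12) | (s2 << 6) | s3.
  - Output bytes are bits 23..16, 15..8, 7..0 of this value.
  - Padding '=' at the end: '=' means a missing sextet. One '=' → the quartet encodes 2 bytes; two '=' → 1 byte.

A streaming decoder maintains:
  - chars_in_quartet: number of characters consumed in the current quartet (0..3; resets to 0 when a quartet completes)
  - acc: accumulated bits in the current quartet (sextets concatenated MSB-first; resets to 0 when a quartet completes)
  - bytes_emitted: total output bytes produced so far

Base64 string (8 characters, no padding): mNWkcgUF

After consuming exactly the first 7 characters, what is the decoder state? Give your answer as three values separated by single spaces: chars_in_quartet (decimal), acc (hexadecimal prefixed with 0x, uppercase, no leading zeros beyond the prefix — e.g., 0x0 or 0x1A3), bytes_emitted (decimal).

After char 0 ('m'=38): chars_in_quartet=1 acc=0x26 bytes_emitted=0
After char 1 ('N'=13): chars_in_quartet=2 acc=0x98D bytes_emitted=0
After char 2 ('W'=22): chars_in_quartet=3 acc=0x26356 bytes_emitted=0
After char 3 ('k'=36): chars_in_quartet=4 acc=0x98D5A4 -> emit 98 D5 A4, reset; bytes_emitted=3
After char 4 ('c'=28): chars_in_quartet=1 acc=0x1C bytes_emitted=3
After char 5 ('g'=32): chars_in_quartet=2 acc=0x720 bytes_emitted=3
After char 6 ('U'=20): chars_in_quartet=3 acc=0x1C814 bytes_emitted=3

Answer: 3 0x1C814 3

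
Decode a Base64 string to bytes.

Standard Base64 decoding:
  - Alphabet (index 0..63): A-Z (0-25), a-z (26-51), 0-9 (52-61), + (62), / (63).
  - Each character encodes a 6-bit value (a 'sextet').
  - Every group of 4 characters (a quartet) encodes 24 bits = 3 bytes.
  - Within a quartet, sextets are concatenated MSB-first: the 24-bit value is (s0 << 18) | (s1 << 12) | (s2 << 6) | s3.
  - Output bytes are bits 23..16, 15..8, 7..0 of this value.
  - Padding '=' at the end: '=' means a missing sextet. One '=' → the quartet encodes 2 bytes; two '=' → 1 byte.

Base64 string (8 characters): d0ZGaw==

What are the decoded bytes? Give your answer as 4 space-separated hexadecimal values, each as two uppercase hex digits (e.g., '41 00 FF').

After char 0 ('d'=29): chars_in_quartet=1 acc=0x1D bytes_emitted=0
After char 1 ('0'=52): chars_in_quartet=2 acc=0x774 bytes_emitted=0
After char 2 ('Z'=25): chars_in_quartet=3 acc=0x1DD19 bytes_emitted=0
After char 3 ('G'=6): chars_in_quartet=4 acc=0x774646 -> emit 77 46 46, reset; bytes_emitted=3
After char 4 ('a'=26): chars_in_quartet=1 acc=0x1A bytes_emitted=3
After char 5 ('w'=48): chars_in_quartet=2 acc=0x6B0 bytes_emitted=3
Padding '==': partial quartet acc=0x6B0 -> emit 6B; bytes_emitted=4

Answer: 77 46 46 6B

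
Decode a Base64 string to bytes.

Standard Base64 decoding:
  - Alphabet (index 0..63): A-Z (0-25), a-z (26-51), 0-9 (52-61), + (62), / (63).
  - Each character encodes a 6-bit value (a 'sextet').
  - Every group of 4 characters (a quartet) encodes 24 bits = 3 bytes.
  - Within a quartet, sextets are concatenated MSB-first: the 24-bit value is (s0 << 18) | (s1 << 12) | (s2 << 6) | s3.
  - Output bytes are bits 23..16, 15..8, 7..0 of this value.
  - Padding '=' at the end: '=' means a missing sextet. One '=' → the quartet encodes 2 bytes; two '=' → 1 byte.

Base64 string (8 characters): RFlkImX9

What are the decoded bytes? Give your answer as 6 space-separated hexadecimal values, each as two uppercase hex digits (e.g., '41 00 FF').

After char 0 ('R'=17): chars_in_quartet=1 acc=0x11 bytes_emitted=0
After char 1 ('F'=5): chars_in_quartet=2 acc=0x445 bytes_emitted=0
After char 2 ('l'=37): chars_in_quartet=3 acc=0x11165 bytes_emitted=0
After char 3 ('k'=36): chars_in_quartet=4 acc=0x445964 -> emit 44 59 64, reset; bytes_emitted=3
After char 4 ('I'=8): chars_in_quartet=1 acc=0x8 bytes_emitted=3
After char 5 ('m'=38): chars_in_quartet=2 acc=0x226 bytes_emitted=3
After char 6 ('X'=23): chars_in_quartet=3 acc=0x8997 bytes_emitted=3
After char 7 ('9'=61): chars_in_quartet=4 acc=0x2265FD -> emit 22 65 FD, reset; bytes_emitted=6

Answer: 44 59 64 22 65 FD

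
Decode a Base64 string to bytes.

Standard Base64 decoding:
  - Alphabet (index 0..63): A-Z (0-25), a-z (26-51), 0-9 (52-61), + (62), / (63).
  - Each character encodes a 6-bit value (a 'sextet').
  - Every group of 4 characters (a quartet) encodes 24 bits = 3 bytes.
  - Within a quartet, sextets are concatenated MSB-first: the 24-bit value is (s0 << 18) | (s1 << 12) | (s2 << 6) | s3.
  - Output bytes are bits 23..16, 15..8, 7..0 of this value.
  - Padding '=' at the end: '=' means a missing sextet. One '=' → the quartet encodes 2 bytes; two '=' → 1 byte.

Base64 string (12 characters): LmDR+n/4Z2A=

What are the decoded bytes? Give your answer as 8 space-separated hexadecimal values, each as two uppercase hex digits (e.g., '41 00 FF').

Answer: 2E 60 D1 FA 7F F8 67 60

Derivation:
After char 0 ('L'=11): chars_in_quartet=1 acc=0xB bytes_emitted=0
After char 1 ('m'=38): chars_in_quartet=2 acc=0x2E6 bytes_emitted=0
After char 2 ('D'=3): chars_in_quartet=3 acc=0xB983 bytes_emitted=0
After char 3 ('R'=17): chars_in_quartet=4 acc=0x2E60D1 -> emit 2E 60 D1, reset; bytes_emitted=3
After char 4 ('+'=62): chars_in_quartet=1 acc=0x3E bytes_emitted=3
After char 5 ('n'=39): chars_in_quartet=2 acc=0xFA7 bytes_emitted=3
After char 6 ('/'=63): chars_in_quartet=3 acc=0x3E9FF bytes_emitted=3
After char 7 ('4'=56): chars_in_quartet=4 acc=0xFA7FF8 -> emit FA 7F F8, reset; bytes_emitted=6
After char 8 ('Z'=25): chars_in_quartet=1 acc=0x19 bytes_emitted=6
After char 9 ('2'=54): chars_in_quartet=2 acc=0x676 bytes_emitted=6
After char 10 ('A'=0): chars_in_quartet=3 acc=0x19D80 bytes_emitted=6
Padding '=': partial quartet acc=0x19D80 -> emit 67 60; bytes_emitted=8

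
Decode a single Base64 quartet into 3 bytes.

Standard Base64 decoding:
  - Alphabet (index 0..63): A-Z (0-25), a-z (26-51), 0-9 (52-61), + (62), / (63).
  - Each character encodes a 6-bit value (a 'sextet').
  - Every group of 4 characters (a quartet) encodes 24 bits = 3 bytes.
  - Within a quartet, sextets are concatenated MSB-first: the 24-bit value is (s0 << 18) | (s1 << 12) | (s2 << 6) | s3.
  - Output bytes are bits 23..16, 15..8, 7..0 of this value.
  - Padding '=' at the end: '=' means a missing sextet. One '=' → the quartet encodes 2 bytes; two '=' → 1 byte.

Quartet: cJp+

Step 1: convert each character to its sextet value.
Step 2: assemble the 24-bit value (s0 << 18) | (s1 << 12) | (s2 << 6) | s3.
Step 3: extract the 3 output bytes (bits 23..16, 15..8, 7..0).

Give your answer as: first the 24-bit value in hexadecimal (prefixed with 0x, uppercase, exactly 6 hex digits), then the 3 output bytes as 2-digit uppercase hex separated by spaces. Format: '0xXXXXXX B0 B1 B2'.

Sextets: c=28, J=9, p=41, +=62
24-bit: (28<<18) | (9<<12) | (41<<6) | 62
      = 0x700000 | 0x009000 | 0x000A40 | 0x00003E
      = 0x709A7E
Bytes: (v>>16)&0xFF=70, (v>>8)&0xFF=9A, v&0xFF=7E

Answer: 0x709A7E 70 9A 7E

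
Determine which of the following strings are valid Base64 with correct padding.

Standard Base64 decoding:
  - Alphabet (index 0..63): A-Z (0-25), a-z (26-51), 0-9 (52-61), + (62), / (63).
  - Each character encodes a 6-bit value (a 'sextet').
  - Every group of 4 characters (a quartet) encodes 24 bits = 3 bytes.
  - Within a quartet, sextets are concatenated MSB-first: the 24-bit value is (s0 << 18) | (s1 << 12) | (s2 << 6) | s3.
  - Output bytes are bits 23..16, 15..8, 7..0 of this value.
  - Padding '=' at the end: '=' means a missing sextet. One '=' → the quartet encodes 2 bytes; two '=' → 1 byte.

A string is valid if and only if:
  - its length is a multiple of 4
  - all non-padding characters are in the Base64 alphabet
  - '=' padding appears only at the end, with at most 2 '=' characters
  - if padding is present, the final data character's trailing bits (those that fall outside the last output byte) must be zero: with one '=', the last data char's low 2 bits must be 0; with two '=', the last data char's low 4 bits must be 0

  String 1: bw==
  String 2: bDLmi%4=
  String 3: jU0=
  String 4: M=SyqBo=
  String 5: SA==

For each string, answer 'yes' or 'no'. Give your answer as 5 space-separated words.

Answer: yes no yes no yes

Derivation:
String 1: 'bw==' → valid
String 2: 'bDLmi%4=' → invalid (bad char(s): ['%'])
String 3: 'jU0=' → valid
String 4: 'M=SyqBo=' → invalid (bad char(s): ['=']; '=' in middle)
String 5: 'SA==' → valid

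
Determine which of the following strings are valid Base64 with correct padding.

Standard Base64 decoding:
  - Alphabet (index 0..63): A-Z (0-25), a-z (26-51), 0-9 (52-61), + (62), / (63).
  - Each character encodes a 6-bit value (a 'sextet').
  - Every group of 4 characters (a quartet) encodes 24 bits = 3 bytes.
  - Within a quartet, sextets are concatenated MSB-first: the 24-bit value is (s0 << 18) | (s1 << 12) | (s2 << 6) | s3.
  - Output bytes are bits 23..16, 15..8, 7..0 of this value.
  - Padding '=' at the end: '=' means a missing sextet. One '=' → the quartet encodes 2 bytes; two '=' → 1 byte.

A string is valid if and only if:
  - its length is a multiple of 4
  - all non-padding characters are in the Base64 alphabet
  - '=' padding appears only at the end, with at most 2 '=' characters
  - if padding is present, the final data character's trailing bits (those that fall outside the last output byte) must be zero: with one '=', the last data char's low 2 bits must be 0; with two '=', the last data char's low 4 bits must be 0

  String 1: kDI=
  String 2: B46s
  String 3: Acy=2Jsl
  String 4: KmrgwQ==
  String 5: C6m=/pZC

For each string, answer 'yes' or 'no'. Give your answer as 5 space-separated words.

Answer: yes yes no yes no

Derivation:
String 1: 'kDI=' → valid
String 2: 'B46s' → valid
String 3: 'Acy=2Jsl' → invalid (bad char(s): ['=']; '=' in middle)
String 4: 'KmrgwQ==' → valid
String 5: 'C6m=/pZC' → invalid (bad char(s): ['=']; '=' in middle)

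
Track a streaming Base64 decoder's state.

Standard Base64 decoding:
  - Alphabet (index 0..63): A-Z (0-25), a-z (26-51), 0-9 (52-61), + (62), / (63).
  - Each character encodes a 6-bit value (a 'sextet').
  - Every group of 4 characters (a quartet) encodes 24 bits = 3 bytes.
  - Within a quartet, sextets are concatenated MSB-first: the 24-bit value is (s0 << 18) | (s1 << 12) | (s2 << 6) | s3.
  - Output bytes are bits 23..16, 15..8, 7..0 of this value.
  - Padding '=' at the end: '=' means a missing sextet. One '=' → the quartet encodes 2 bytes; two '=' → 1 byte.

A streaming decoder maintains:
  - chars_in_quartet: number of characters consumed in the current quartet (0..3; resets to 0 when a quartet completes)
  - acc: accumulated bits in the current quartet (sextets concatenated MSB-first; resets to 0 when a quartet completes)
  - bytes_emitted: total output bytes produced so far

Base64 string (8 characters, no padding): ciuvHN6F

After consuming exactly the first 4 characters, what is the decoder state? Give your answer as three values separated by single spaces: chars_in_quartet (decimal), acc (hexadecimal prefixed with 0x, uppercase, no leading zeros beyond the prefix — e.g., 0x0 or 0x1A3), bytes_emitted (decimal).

Answer: 0 0x0 3

Derivation:
After char 0 ('c'=28): chars_in_quartet=1 acc=0x1C bytes_emitted=0
After char 1 ('i'=34): chars_in_quartet=2 acc=0x722 bytes_emitted=0
After char 2 ('u'=46): chars_in_quartet=3 acc=0x1C8AE bytes_emitted=0
After char 3 ('v'=47): chars_in_quartet=4 acc=0x722BAF -> emit 72 2B AF, reset; bytes_emitted=3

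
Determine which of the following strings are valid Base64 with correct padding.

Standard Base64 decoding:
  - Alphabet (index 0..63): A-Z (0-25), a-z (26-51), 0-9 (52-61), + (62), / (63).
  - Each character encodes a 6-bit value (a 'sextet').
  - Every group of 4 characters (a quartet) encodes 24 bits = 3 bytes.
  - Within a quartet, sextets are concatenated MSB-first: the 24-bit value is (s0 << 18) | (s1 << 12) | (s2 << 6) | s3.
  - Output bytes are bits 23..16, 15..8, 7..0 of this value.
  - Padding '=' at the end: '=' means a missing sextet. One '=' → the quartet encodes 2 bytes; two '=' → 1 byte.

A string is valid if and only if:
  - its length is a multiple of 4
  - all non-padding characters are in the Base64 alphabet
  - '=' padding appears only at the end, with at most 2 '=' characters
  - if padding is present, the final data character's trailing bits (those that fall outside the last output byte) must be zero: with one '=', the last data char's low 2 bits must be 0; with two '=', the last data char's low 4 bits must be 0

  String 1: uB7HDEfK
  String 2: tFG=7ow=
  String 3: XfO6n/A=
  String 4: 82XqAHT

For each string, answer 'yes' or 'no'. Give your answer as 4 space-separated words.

String 1: 'uB7HDEfK' → valid
String 2: 'tFG=7ow=' → invalid (bad char(s): ['=']; '=' in middle)
String 3: 'XfO6n/A=' → valid
String 4: '82XqAHT' → invalid (len=7 not mult of 4)

Answer: yes no yes no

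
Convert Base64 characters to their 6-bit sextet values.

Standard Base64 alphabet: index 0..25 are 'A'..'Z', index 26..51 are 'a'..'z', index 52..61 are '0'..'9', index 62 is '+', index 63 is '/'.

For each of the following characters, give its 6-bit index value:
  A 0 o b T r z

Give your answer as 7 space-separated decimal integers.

Answer: 0 52 40 27 19 43 51

Derivation:
'A': A..Z range, ord('A') − ord('A') = 0
'0': 0..9 range, 52 + ord('0') − ord('0') = 52
'o': a..z range, 26 + ord('o') − ord('a') = 40
'b': a..z range, 26 + ord('b') − ord('a') = 27
'T': A..Z range, ord('T') − ord('A') = 19
'r': a..z range, 26 + ord('r') − ord('a') = 43
'z': a..z range, 26 + ord('z') − ord('a') = 51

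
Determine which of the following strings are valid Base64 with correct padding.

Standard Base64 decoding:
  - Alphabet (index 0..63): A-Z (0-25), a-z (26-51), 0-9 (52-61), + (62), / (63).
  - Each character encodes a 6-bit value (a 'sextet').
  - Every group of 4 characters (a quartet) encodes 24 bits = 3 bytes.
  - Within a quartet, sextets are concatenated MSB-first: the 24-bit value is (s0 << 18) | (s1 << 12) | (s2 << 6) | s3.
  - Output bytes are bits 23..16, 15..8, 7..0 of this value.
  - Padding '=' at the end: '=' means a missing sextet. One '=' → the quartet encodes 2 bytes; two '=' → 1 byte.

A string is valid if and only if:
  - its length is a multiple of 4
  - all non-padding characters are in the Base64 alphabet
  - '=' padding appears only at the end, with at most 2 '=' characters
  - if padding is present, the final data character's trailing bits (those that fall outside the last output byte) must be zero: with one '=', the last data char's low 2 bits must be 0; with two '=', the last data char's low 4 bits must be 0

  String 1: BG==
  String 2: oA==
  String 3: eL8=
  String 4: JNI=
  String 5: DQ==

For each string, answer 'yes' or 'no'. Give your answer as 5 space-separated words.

Answer: no yes yes yes yes

Derivation:
String 1: 'BG==' → invalid (bad trailing bits)
String 2: 'oA==' → valid
String 3: 'eL8=' → valid
String 4: 'JNI=' → valid
String 5: 'DQ==' → valid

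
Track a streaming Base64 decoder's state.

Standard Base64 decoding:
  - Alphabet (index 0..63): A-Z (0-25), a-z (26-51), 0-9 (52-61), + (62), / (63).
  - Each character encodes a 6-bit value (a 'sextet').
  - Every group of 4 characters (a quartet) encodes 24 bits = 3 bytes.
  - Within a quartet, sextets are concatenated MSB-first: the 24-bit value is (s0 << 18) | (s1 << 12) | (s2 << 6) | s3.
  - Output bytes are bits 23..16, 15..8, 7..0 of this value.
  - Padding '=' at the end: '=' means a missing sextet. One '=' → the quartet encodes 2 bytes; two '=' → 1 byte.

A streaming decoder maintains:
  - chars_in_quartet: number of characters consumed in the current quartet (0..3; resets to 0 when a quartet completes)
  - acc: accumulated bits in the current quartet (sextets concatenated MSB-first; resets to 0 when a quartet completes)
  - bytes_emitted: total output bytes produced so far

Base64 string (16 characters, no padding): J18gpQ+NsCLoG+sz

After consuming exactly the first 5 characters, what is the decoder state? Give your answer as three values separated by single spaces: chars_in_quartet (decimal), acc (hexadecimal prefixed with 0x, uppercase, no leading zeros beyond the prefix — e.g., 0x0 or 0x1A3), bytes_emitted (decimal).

Answer: 1 0x29 3

Derivation:
After char 0 ('J'=9): chars_in_quartet=1 acc=0x9 bytes_emitted=0
After char 1 ('1'=53): chars_in_quartet=2 acc=0x275 bytes_emitted=0
After char 2 ('8'=60): chars_in_quartet=3 acc=0x9D7C bytes_emitted=0
After char 3 ('g'=32): chars_in_quartet=4 acc=0x275F20 -> emit 27 5F 20, reset; bytes_emitted=3
After char 4 ('p'=41): chars_in_quartet=1 acc=0x29 bytes_emitted=3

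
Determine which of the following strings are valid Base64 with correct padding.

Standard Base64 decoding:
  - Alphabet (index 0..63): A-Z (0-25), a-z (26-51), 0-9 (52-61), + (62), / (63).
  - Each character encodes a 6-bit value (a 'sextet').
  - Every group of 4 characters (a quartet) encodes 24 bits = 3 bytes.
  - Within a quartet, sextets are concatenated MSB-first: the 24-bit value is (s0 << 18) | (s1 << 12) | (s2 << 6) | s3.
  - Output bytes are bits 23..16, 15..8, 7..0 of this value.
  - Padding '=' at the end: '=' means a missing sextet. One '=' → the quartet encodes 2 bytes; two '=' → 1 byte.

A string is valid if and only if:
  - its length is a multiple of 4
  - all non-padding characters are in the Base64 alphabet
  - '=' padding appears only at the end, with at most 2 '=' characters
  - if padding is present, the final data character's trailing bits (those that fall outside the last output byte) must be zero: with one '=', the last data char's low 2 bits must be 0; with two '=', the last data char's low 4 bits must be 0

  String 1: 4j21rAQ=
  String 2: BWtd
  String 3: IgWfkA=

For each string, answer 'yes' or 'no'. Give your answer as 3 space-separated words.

String 1: '4j21rAQ=' → valid
String 2: 'BWtd' → valid
String 3: 'IgWfkA=' → invalid (len=7 not mult of 4)

Answer: yes yes no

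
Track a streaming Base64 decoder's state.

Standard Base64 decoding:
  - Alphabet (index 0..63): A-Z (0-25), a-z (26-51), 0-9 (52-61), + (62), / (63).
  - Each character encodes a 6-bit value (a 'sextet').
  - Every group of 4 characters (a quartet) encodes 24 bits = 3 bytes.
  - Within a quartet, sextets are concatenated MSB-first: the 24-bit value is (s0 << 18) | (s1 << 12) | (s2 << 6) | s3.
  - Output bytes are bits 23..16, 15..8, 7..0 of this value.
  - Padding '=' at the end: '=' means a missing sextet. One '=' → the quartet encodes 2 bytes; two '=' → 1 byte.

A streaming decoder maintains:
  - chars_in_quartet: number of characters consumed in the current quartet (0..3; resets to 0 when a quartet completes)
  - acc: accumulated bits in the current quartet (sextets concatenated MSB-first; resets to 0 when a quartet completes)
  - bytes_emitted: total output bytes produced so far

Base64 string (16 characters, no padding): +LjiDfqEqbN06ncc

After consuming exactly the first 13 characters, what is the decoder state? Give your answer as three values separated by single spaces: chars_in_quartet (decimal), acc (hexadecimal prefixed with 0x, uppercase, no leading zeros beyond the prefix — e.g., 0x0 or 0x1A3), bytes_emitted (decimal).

After char 0 ('+'=62): chars_in_quartet=1 acc=0x3E bytes_emitted=0
After char 1 ('L'=11): chars_in_quartet=2 acc=0xF8B bytes_emitted=0
After char 2 ('j'=35): chars_in_quartet=3 acc=0x3E2E3 bytes_emitted=0
After char 3 ('i'=34): chars_in_quartet=4 acc=0xF8B8E2 -> emit F8 B8 E2, reset; bytes_emitted=3
After char 4 ('D'=3): chars_in_quartet=1 acc=0x3 bytes_emitted=3
After char 5 ('f'=31): chars_in_quartet=2 acc=0xDF bytes_emitted=3
After char 6 ('q'=42): chars_in_quartet=3 acc=0x37EA bytes_emitted=3
After char 7 ('E'=4): chars_in_quartet=4 acc=0xDFA84 -> emit 0D FA 84, reset; bytes_emitted=6
After char 8 ('q'=42): chars_in_quartet=1 acc=0x2A bytes_emitted=6
After char 9 ('b'=27): chars_in_quartet=2 acc=0xA9B bytes_emitted=6
After char 10 ('N'=13): chars_in_quartet=3 acc=0x2A6CD bytes_emitted=6
After char 11 ('0'=52): chars_in_quartet=4 acc=0xA9B374 -> emit A9 B3 74, reset; bytes_emitted=9
After char 12 ('6'=58): chars_in_quartet=1 acc=0x3A bytes_emitted=9

Answer: 1 0x3A 9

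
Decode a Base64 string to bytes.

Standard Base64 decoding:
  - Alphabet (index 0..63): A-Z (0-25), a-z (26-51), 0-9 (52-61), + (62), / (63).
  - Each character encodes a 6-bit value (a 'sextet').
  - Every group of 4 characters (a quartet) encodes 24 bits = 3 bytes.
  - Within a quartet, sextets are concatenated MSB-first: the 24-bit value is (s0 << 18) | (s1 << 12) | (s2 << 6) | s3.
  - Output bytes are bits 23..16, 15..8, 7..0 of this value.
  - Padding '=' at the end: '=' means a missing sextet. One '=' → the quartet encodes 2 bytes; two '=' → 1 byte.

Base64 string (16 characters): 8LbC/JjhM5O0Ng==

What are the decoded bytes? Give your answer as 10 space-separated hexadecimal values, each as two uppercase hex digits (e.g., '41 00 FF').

Answer: F0 B6 C2 FC 98 E1 33 93 B4 36

Derivation:
After char 0 ('8'=60): chars_in_quartet=1 acc=0x3C bytes_emitted=0
After char 1 ('L'=11): chars_in_quartet=2 acc=0xF0B bytes_emitted=0
After char 2 ('b'=27): chars_in_quartet=3 acc=0x3C2DB bytes_emitted=0
After char 3 ('C'=2): chars_in_quartet=4 acc=0xF0B6C2 -> emit F0 B6 C2, reset; bytes_emitted=3
After char 4 ('/'=63): chars_in_quartet=1 acc=0x3F bytes_emitted=3
After char 5 ('J'=9): chars_in_quartet=2 acc=0xFC9 bytes_emitted=3
After char 6 ('j'=35): chars_in_quartet=3 acc=0x3F263 bytes_emitted=3
After char 7 ('h'=33): chars_in_quartet=4 acc=0xFC98E1 -> emit FC 98 E1, reset; bytes_emitted=6
After char 8 ('M'=12): chars_in_quartet=1 acc=0xC bytes_emitted=6
After char 9 ('5'=57): chars_in_quartet=2 acc=0x339 bytes_emitted=6
After char 10 ('O'=14): chars_in_quartet=3 acc=0xCE4E bytes_emitted=6
After char 11 ('0'=52): chars_in_quartet=4 acc=0x3393B4 -> emit 33 93 B4, reset; bytes_emitted=9
After char 12 ('N'=13): chars_in_quartet=1 acc=0xD bytes_emitted=9
After char 13 ('g'=32): chars_in_quartet=2 acc=0x360 bytes_emitted=9
Padding '==': partial quartet acc=0x360 -> emit 36; bytes_emitted=10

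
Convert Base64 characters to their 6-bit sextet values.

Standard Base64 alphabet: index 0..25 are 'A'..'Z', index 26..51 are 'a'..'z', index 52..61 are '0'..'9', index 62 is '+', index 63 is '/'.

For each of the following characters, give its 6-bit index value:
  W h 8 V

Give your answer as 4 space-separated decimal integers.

Answer: 22 33 60 21

Derivation:
'W': A..Z range, ord('W') − ord('A') = 22
'h': a..z range, 26 + ord('h') − ord('a') = 33
'8': 0..9 range, 52 + ord('8') − ord('0') = 60
'V': A..Z range, ord('V') − ord('A') = 21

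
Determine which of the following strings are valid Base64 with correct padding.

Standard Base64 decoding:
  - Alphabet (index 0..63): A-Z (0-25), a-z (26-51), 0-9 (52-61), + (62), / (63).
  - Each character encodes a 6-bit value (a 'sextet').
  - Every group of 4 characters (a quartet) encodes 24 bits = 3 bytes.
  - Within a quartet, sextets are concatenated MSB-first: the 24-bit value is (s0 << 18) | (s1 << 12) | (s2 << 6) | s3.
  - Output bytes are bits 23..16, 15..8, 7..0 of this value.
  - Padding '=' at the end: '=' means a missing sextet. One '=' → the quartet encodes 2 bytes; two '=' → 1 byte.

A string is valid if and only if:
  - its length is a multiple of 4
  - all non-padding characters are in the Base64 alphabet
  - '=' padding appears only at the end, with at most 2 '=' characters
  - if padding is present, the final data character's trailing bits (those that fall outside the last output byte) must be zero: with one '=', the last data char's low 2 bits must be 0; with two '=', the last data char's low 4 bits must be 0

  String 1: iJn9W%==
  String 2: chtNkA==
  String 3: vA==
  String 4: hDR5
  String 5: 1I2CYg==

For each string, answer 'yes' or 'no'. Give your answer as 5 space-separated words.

String 1: 'iJn9W%==' → invalid (bad char(s): ['%'])
String 2: 'chtNkA==' → valid
String 3: 'vA==' → valid
String 4: 'hDR5' → valid
String 5: '1I2CYg==' → valid

Answer: no yes yes yes yes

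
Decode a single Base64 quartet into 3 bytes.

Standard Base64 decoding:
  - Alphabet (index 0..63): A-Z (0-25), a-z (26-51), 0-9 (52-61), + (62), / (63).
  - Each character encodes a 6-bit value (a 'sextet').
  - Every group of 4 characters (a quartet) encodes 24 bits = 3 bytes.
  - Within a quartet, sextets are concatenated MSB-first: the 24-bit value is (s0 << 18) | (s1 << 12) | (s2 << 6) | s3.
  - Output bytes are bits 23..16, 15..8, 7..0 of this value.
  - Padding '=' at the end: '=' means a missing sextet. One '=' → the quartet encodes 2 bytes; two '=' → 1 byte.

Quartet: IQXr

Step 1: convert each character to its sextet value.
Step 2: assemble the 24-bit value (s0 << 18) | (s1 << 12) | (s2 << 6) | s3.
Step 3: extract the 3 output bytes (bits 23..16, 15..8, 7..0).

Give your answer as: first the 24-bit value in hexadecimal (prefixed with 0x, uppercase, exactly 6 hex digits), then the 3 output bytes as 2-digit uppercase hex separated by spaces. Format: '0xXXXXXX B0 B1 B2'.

Sextets: I=8, Q=16, X=23, r=43
24-bit: (8<<18) | (16<<12) | (23<<6) | 43
      = 0x200000 | 0x010000 | 0x0005C0 | 0x00002B
      = 0x2105EB
Bytes: (v>>16)&0xFF=21, (v>>8)&0xFF=05, v&0xFF=EB

Answer: 0x2105EB 21 05 EB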